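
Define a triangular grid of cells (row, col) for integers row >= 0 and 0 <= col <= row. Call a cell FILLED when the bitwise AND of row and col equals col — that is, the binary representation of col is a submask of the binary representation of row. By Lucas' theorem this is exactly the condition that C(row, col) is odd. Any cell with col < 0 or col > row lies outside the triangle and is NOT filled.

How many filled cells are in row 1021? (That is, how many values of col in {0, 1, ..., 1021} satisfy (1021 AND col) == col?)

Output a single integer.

Answer: 512

Derivation:
1021 in binary = 1111111101
popcount(1021) = number of 1-bits in 1111111101 = 9
A col c satisfies (1021 AND c) == c iff every set bit of c is also set in 1021; each of the 9 set bits of 1021 can independently be on or off in c.
count = 2^9 = 512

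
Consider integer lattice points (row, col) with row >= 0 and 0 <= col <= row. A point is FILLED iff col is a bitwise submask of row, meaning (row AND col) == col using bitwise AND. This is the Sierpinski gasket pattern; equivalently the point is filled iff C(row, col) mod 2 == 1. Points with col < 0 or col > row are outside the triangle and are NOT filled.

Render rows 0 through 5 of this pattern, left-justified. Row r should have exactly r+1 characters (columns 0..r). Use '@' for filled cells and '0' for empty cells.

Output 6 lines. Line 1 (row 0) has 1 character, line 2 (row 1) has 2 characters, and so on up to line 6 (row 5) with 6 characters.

Answer: @
@@
@0@
@@@@
@000@
@@00@@

Derivation:
r0=0: @
r1=1: @@
r2=10: @0@
r3=11: @@@@
r4=100: @000@
r5=101: @@00@@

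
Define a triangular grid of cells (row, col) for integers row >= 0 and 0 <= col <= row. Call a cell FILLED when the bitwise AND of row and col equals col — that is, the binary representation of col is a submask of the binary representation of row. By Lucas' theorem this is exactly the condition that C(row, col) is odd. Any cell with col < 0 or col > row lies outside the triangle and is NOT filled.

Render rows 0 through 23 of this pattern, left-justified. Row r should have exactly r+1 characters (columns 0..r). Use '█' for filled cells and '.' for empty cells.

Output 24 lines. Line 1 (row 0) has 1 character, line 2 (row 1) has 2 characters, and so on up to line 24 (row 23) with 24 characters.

r0=0: █
r1=1: ██
r2=10: █.█
r3=11: ████
r4=100: █...█
r5=101: ██..██
r6=110: █.█.█.█
r7=111: ████████
r8=1000: █.......█
r9=1001: ██......██
r10=1010: █.█.....█.█
r11=1011: ████....████
r12=1100: █...█...█...█
r13=1101: ██..██..██..██
r14=1110: █.█.█.█.█.█.█.█
r15=1111: ████████████████
r16=10000: █...............█
r17=10001: ██..............██
r18=10010: █.█.............█.█
r19=10011: ████............████
r20=10100: █...█...........█...█
r21=10101: ██..██..........██..██
r22=10110: █.█.█.█.........█.█.█.█
r23=10111: ████████........████████

Answer: █
██
█.█
████
█...█
██..██
█.█.█.█
████████
█.......█
██......██
█.█.....█.█
████....████
█...█...█...█
██..██..██..██
█.█.█.█.█.█.█.█
████████████████
█...............█
██..............██
█.█.............█.█
████............████
█...█...........█...█
██..██..........██..██
█.█.█.█.........█.█.█.█
████████........████████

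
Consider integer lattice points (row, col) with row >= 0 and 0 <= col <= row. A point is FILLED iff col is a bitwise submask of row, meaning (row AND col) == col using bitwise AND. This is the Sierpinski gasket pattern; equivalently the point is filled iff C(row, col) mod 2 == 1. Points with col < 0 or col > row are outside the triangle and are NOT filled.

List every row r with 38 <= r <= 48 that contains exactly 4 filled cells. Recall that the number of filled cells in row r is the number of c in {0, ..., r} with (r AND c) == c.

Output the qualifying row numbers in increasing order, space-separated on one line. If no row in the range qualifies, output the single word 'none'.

Row r has 2^popcount(r) filled cells, so we need popcount(r) = log2(4) = 2.
Scan r = 38..48 and keep those with exactly 2 one-bits:
r=38=100110 popcount=3 -> skip
r=39=100111 popcount=4 -> skip
r=40=101000 popcount=2 -> KEEP
r=41=101001 popcount=3 -> skip
r=42=101010 popcount=3 -> skip
r=43=101011 popcount=4 -> skip
r=44=101100 popcount=3 -> skip
r=45=101101 popcount=4 -> skip
r=46=101110 popcount=4 -> skip
r=47=101111 popcount=5 -> skip
r=48=110000 popcount=2 -> KEEP
Kept rows: 40 48

Answer: 40 48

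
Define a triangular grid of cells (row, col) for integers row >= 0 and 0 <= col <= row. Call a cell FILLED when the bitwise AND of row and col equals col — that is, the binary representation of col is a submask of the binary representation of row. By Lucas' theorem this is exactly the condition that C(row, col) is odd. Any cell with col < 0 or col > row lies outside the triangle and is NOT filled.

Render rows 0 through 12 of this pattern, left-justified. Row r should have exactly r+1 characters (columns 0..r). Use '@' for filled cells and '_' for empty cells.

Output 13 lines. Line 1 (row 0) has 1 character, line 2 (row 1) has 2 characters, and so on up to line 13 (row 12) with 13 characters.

Answer: @
@@
@_@
@@@@
@___@
@@__@@
@_@_@_@
@@@@@@@@
@_______@
@@______@@
@_@_____@_@
@@@@____@@@@
@___@___@___@

Derivation:
r0=0: @
r1=1: @@
r2=10: @_@
r3=11: @@@@
r4=100: @___@
r5=101: @@__@@
r6=110: @_@_@_@
r7=111: @@@@@@@@
r8=1000: @_______@
r9=1001: @@______@@
r10=1010: @_@_____@_@
r11=1011: @@@@____@@@@
r12=1100: @___@___@___@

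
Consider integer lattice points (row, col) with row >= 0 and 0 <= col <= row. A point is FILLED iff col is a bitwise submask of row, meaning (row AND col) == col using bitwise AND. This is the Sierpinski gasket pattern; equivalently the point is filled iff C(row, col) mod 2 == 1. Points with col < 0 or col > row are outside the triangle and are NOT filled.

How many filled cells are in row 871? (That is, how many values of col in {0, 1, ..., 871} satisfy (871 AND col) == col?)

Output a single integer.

871 in binary = 1101100111
popcount(871) = number of 1-bits in 1101100111 = 7
A col c satisfies (871 AND c) == c iff every set bit of c is also set in 871; each of the 7 set bits of 871 can independently be on or off in c.
count = 2^7 = 128

Answer: 128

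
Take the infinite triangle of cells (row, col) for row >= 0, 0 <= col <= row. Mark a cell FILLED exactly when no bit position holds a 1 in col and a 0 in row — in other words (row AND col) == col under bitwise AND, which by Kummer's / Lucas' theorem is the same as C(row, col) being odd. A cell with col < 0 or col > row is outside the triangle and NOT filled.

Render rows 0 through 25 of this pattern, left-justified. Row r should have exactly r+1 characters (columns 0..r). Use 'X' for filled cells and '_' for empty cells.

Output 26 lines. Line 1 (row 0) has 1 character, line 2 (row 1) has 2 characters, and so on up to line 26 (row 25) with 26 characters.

Answer: X
XX
X_X
XXXX
X___X
XX__XX
X_X_X_X
XXXXXXXX
X_______X
XX______XX
X_X_____X_X
XXXX____XXXX
X___X___X___X
XX__XX__XX__XX
X_X_X_X_X_X_X_X
XXXXXXXXXXXXXXXX
X_______________X
XX______________XX
X_X_____________X_X
XXXX____________XXXX
X___X___________X___X
XX__XX__________XX__XX
X_X_X_X_________X_X_X_X
XXXXXXXX________XXXXXXXX
X_______X_______X_______X
XX______XX______XX______XX

Derivation:
r0=0: X
r1=1: XX
r2=10: X_X
r3=11: XXXX
r4=100: X___X
r5=101: XX__XX
r6=110: X_X_X_X
r7=111: XXXXXXXX
r8=1000: X_______X
r9=1001: XX______XX
r10=1010: X_X_____X_X
r11=1011: XXXX____XXXX
r12=1100: X___X___X___X
r13=1101: XX__XX__XX__XX
r14=1110: X_X_X_X_X_X_X_X
r15=1111: XXXXXXXXXXXXXXXX
r16=10000: X_______________X
r17=10001: XX______________XX
r18=10010: X_X_____________X_X
r19=10011: XXXX____________XXXX
r20=10100: X___X___________X___X
r21=10101: XX__XX__________XX__XX
r22=10110: X_X_X_X_________X_X_X_X
r23=10111: XXXXXXXX________XXXXXXXX
r24=11000: X_______X_______X_______X
r25=11001: XX______XX______XX______XX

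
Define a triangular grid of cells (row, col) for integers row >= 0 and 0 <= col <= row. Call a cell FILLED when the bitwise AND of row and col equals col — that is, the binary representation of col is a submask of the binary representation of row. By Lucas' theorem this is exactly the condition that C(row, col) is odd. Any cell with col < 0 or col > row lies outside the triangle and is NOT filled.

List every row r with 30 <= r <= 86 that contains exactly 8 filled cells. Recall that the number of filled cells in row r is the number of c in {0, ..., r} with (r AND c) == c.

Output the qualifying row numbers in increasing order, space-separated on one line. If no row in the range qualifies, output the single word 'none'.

Row r has 2^popcount(r) filled cells, so we need popcount(r) = log2(8) = 3.
Scan r = 30..86 and keep those with exactly 3 one-bits:
r=30=11110 popcount=4 -> skip
r=31=11111 popcount=5 -> skip
r=32=100000 popcount=1 -> skip
r=33=100001 popcount=2 -> skip
r=34=100010 popcount=2 -> skip
r=35=100011 popcount=3 -> KEEP
r=36=100100 popcount=2 -> skip
r=37=100101 popcount=3 -> KEEP
r=38=100110 popcount=3 -> KEEP
r=39=100111 popcount=4 -> skip
r=40=101000 popcount=2 -> skip
r=41=101001 popcount=3 -> KEEP
r=42=101010 popcount=3 -> KEEP
r=43=101011 popcount=4 -> skip
r=44=101100 popcount=3 -> KEEP
r=45=101101 popcount=4 -> skip
r=46=101110 popcount=4 -> skip
r=47=101111 popcount=5 -> skip
r=48=110000 popcount=2 -> skip
r=49=110001 popcount=3 -> KEEP
r=50=110010 popcount=3 -> KEEP
r=51=110011 popcount=4 -> skip
r=52=110100 popcount=3 -> KEEP
r=53=110101 popcount=4 -> skip
r=54=110110 popcount=4 -> skip
r=55=110111 popcount=5 -> skip
r=56=111000 popcount=3 -> KEEP
r=57=111001 popcount=4 -> skip
r=58=111010 popcount=4 -> skip
r=59=111011 popcount=5 -> skip
r=60=111100 popcount=4 -> skip
r=61=111101 popcount=5 -> skip
r=62=111110 popcount=5 -> skip
r=63=111111 popcount=6 -> skip
r=64=1000000 popcount=1 -> skip
r=65=1000001 popcount=2 -> skip
r=66=1000010 popcount=2 -> skip
r=67=1000011 popcount=3 -> KEEP
r=68=1000100 popcount=2 -> skip
r=69=1000101 popcount=3 -> KEEP
r=70=1000110 popcount=3 -> KEEP
r=71=1000111 popcount=4 -> skip
r=72=1001000 popcount=2 -> skip
r=73=1001001 popcount=3 -> KEEP
r=74=1001010 popcount=3 -> KEEP
r=75=1001011 popcount=4 -> skip
r=76=1001100 popcount=3 -> KEEP
r=77=1001101 popcount=4 -> skip
r=78=1001110 popcount=4 -> skip
r=79=1001111 popcount=5 -> skip
r=80=1010000 popcount=2 -> skip
r=81=1010001 popcount=3 -> KEEP
r=82=1010010 popcount=3 -> KEEP
r=83=1010011 popcount=4 -> skip
r=84=1010100 popcount=3 -> KEEP
r=85=1010101 popcount=4 -> skip
r=86=1010110 popcount=4 -> skip
Kept rows: 35 37 38 41 42 44 49 50 52 56 67 69 70 73 74 76 81 82 84

Answer: 35 37 38 41 42 44 49 50 52 56 67 69 70 73 74 76 81 82 84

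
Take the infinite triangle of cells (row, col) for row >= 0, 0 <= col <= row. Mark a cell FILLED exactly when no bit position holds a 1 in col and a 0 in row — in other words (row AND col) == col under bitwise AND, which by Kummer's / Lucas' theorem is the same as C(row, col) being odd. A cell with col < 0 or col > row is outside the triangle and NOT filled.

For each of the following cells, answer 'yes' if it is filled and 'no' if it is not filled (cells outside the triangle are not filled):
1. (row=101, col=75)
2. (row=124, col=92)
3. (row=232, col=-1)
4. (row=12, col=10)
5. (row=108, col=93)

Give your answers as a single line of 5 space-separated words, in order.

Answer: no yes no no no

Derivation:
(101,75): row=0b1100101, col=0b1001011, row AND col = 0b1000001 = 65; 65 != 75 -> empty
(124,92): row=0b1111100, col=0b1011100, row AND col = 0b1011100 = 92; 92 == 92 -> filled
(232,-1): col outside [0, 232] -> not filled
(12,10): row=0b1100, col=0b1010, row AND col = 0b1000 = 8; 8 != 10 -> empty
(108,93): row=0b1101100, col=0b1011101, row AND col = 0b1001100 = 76; 76 != 93 -> empty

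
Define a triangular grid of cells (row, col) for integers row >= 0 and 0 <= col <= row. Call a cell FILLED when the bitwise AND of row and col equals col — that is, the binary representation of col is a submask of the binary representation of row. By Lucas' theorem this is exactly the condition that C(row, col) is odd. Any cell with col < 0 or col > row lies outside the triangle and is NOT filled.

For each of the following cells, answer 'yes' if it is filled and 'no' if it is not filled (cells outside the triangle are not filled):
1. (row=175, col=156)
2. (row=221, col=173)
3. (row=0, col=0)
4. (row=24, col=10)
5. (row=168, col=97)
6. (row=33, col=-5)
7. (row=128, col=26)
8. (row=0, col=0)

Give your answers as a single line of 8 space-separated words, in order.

Answer: no no yes no no no no yes

Derivation:
(175,156): row=0b10101111, col=0b10011100, row AND col = 0b10001100 = 140; 140 != 156 -> empty
(221,173): row=0b11011101, col=0b10101101, row AND col = 0b10001101 = 141; 141 != 173 -> empty
(0,0): row=0b0, col=0b0, row AND col = 0b0 = 0; 0 == 0 -> filled
(24,10): row=0b11000, col=0b1010, row AND col = 0b1000 = 8; 8 != 10 -> empty
(168,97): row=0b10101000, col=0b1100001, row AND col = 0b100000 = 32; 32 != 97 -> empty
(33,-5): col outside [0, 33] -> not filled
(128,26): row=0b10000000, col=0b11010, row AND col = 0b0 = 0; 0 != 26 -> empty
(0,0): row=0b0, col=0b0, row AND col = 0b0 = 0; 0 == 0 -> filled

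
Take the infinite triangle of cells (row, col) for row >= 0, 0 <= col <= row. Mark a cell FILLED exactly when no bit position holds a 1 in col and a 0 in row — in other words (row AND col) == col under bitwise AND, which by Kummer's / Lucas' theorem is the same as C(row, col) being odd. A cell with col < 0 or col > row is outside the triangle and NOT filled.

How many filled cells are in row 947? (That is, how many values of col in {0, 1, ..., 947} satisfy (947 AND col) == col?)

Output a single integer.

Answer: 128

Derivation:
947 in binary = 1110110011
popcount(947) = number of 1-bits in 1110110011 = 7
A col c satisfies (947 AND c) == c iff every set bit of c is also set in 947; each of the 7 set bits of 947 can independently be on or off in c.
count = 2^7 = 128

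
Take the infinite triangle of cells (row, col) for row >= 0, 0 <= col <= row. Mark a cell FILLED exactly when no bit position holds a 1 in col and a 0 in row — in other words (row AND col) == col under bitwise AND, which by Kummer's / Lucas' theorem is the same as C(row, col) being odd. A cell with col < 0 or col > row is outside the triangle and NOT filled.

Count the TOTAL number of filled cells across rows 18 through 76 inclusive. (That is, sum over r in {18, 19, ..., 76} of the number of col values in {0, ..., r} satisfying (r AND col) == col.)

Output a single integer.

r18=10010 pc2: +4 =4
r19=10011 pc3: +8 =12
r20=10100 pc2: +4 =16
r21=10101 pc3: +8 =24
r22=10110 pc3: +8 =32
r23=10111 pc4: +16 =48
r24=11000 pc2: +4 =52
r25=11001 pc3: +8 =60
r26=11010 pc3: +8 =68
r27=11011 pc4: +16 =84
r28=11100 pc3: +8 =92
r29=11101 pc4: +16 =108
r30=11110 pc4: +16 =124
r31=11111 pc5: +32 =156
r32=100000 pc1: +2 =158
r33=100001 pc2: +4 =162
r34=100010 pc2: +4 =166
r35=100011 pc3: +8 =174
r36=100100 pc2: +4 =178
r37=100101 pc3: +8 =186
r38=100110 pc3: +8 =194
r39=100111 pc4: +16 =210
r40=101000 pc2: +4 =214
r41=101001 pc3: +8 =222
r42=101010 pc3: +8 =230
r43=101011 pc4: +16 =246
r44=101100 pc3: +8 =254
r45=101101 pc4: +16 =270
r46=101110 pc4: +16 =286
r47=101111 pc5: +32 =318
r48=110000 pc2: +4 =322
r49=110001 pc3: +8 =330
r50=110010 pc3: +8 =338
r51=110011 pc4: +16 =354
r52=110100 pc3: +8 =362
r53=110101 pc4: +16 =378
r54=110110 pc4: +16 =394
r55=110111 pc5: +32 =426
r56=111000 pc3: +8 =434
r57=111001 pc4: +16 =450
r58=111010 pc4: +16 =466
r59=111011 pc5: +32 =498
r60=111100 pc4: +16 =514
r61=111101 pc5: +32 =546
r62=111110 pc5: +32 =578
r63=111111 pc6: +64 =642
r64=1000000 pc1: +2 =644
r65=1000001 pc2: +4 =648
r66=1000010 pc2: +4 =652
r67=1000011 pc3: +8 =660
r68=1000100 pc2: +4 =664
r69=1000101 pc3: +8 =672
r70=1000110 pc3: +8 =680
r71=1000111 pc4: +16 =696
r72=1001000 pc2: +4 =700
r73=1001001 pc3: +8 =708
r74=1001010 pc3: +8 =716
r75=1001011 pc4: +16 =732
r76=1001100 pc3: +8 =740

Answer: 740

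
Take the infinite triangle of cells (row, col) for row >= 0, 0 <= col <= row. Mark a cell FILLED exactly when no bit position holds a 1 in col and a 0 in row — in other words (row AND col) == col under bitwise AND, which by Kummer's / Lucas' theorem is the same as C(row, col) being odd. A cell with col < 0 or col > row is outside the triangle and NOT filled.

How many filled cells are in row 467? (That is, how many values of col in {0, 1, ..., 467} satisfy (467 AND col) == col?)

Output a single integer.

Answer: 64

Derivation:
467 in binary = 111010011
popcount(467) = number of 1-bits in 111010011 = 6
A col c satisfies (467 AND c) == c iff every set bit of c is also set in 467; each of the 6 set bits of 467 can independently be on or off in c.
count = 2^6 = 64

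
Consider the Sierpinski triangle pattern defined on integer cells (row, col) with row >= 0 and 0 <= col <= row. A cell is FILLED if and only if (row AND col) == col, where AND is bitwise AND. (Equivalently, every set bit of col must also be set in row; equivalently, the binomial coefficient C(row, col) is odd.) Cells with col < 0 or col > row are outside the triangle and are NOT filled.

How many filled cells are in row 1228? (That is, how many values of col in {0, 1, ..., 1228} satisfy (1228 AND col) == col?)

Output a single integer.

Answer: 32

Derivation:
1228 in binary = 10011001100
popcount(1228) = number of 1-bits in 10011001100 = 5
A col c satisfies (1228 AND c) == c iff every set bit of c is also set in 1228; each of the 5 set bits of 1228 can independently be on or off in c.
count = 2^5 = 32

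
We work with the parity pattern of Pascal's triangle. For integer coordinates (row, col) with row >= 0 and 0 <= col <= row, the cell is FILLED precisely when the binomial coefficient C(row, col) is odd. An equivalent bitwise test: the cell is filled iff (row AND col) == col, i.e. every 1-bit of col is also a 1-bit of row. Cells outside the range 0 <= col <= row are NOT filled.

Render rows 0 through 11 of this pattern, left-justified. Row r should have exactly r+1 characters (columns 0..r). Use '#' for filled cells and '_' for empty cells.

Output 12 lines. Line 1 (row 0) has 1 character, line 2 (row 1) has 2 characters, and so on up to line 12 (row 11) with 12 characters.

r0=0: #
r1=1: ##
r2=10: #_#
r3=11: ####
r4=100: #___#
r5=101: ##__##
r6=110: #_#_#_#
r7=111: ########
r8=1000: #_______#
r9=1001: ##______##
r10=1010: #_#_____#_#
r11=1011: ####____####

Answer: #
##
#_#
####
#___#
##__##
#_#_#_#
########
#_______#
##______##
#_#_____#_#
####____####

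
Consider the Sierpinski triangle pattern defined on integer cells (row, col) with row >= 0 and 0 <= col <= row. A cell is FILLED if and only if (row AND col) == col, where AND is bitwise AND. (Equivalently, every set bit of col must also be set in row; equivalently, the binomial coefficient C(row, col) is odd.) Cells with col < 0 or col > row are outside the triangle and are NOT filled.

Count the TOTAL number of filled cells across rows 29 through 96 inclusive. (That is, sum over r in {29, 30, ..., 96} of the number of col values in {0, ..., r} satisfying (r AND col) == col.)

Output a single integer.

r29=11101 pc4: +16 =16
r30=11110 pc4: +16 =32
r31=11111 pc5: +32 =64
r32=100000 pc1: +2 =66
r33=100001 pc2: +4 =70
r34=100010 pc2: +4 =74
r35=100011 pc3: +8 =82
r36=100100 pc2: +4 =86
r37=100101 pc3: +8 =94
r38=100110 pc3: +8 =102
r39=100111 pc4: +16 =118
r40=101000 pc2: +4 =122
r41=101001 pc3: +8 =130
r42=101010 pc3: +8 =138
r43=101011 pc4: +16 =154
r44=101100 pc3: +8 =162
r45=101101 pc4: +16 =178
r46=101110 pc4: +16 =194
r47=101111 pc5: +32 =226
r48=110000 pc2: +4 =230
r49=110001 pc3: +8 =238
r50=110010 pc3: +8 =246
r51=110011 pc4: +16 =262
r52=110100 pc3: +8 =270
r53=110101 pc4: +16 =286
r54=110110 pc4: +16 =302
r55=110111 pc5: +32 =334
r56=111000 pc3: +8 =342
r57=111001 pc4: +16 =358
r58=111010 pc4: +16 =374
r59=111011 pc5: +32 =406
r60=111100 pc4: +16 =422
r61=111101 pc5: +32 =454
r62=111110 pc5: +32 =486
r63=111111 pc6: +64 =550
r64=1000000 pc1: +2 =552
r65=1000001 pc2: +4 =556
r66=1000010 pc2: +4 =560
r67=1000011 pc3: +8 =568
r68=1000100 pc2: +4 =572
r69=1000101 pc3: +8 =580
r70=1000110 pc3: +8 =588
r71=1000111 pc4: +16 =604
r72=1001000 pc2: +4 =608
r73=1001001 pc3: +8 =616
r74=1001010 pc3: +8 =624
r75=1001011 pc4: +16 =640
r76=1001100 pc3: +8 =648
r77=1001101 pc4: +16 =664
r78=1001110 pc4: +16 =680
r79=1001111 pc5: +32 =712
r80=1010000 pc2: +4 =716
r81=1010001 pc3: +8 =724
r82=1010010 pc3: +8 =732
r83=1010011 pc4: +16 =748
r84=1010100 pc3: +8 =756
r85=1010101 pc4: +16 =772
r86=1010110 pc4: +16 =788
r87=1010111 pc5: +32 =820
r88=1011000 pc3: +8 =828
r89=1011001 pc4: +16 =844
r90=1011010 pc4: +16 =860
r91=1011011 pc5: +32 =892
r92=1011100 pc4: +16 =908
r93=1011101 pc5: +32 =940
r94=1011110 pc5: +32 =972
r95=1011111 pc6: +64 =1036
r96=1100000 pc2: +4 =1040

Answer: 1040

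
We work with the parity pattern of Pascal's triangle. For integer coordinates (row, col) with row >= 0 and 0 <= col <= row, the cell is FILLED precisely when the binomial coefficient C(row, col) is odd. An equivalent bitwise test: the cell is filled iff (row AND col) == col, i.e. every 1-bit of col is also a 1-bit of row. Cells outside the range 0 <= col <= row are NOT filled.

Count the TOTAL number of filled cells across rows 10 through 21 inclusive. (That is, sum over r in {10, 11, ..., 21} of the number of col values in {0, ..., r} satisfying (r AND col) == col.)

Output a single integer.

Answer: 78

Derivation:
r10=1010 pc2: +4 =4
r11=1011 pc3: +8 =12
r12=1100 pc2: +4 =16
r13=1101 pc3: +8 =24
r14=1110 pc3: +8 =32
r15=1111 pc4: +16 =48
r16=10000 pc1: +2 =50
r17=10001 pc2: +4 =54
r18=10010 pc2: +4 =58
r19=10011 pc3: +8 =66
r20=10100 pc2: +4 =70
r21=10101 pc3: +8 =78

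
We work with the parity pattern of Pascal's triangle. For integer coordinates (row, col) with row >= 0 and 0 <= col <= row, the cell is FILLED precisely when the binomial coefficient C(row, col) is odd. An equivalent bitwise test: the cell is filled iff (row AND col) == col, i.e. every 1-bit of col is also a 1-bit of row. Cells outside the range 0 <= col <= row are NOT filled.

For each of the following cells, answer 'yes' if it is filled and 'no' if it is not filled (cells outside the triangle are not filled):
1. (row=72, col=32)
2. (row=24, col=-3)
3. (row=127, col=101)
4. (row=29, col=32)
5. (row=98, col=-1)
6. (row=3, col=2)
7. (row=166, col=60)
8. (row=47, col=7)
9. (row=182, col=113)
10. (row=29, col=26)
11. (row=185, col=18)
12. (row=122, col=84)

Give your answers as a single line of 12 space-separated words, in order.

Answer: no no yes no no yes no yes no no no no

Derivation:
(72,32): row=0b1001000, col=0b100000, row AND col = 0b0 = 0; 0 != 32 -> empty
(24,-3): col outside [0, 24] -> not filled
(127,101): row=0b1111111, col=0b1100101, row AND col = 0b1100101 = 101; 101 == 101 -> filled
(29,32): col outside [0, 29] -> not filled
(98,-1): col outside [0, 98] -> not filled
(3,2): row=0b11, col=0b10, row AND col = 0b10 = 2; 2 == 2 -> filled
(166,60): row=0b10100110, col=0b111100, row AND col = 0b100100 = 36; 36 != 60 -> empty
(47,7): row=0b101111, col=0b111, row AND col = 0b111 = 7; 7 == 7 -> filled
(182,113): row=0b10110110, col=0b1110001, row AND col = 0b110000 = 48; 48 != 113 -> empty
(29,26): row=0b11101, col=0b11010, row AND col = 0b11000 = 24; 24 != 26 -> empty
(185,18): row=0b10111001, col=0b10010, row AND col = 0b10000 = 16; 16 != 18 -> empty
(122,84): row=0b1111010, col=0b1010100, row AND col = 0b1010000 = 80; 80 != 84 -> empty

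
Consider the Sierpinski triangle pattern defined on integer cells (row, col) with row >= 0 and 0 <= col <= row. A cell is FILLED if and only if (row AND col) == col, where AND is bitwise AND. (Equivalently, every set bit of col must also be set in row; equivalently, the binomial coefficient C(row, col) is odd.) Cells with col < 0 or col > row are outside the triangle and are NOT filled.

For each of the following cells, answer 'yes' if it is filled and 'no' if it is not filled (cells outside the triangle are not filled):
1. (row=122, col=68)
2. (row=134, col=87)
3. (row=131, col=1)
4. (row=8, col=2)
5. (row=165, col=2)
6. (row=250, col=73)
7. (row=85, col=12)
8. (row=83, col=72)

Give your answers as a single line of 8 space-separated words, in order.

(122,68): row=0b1111010, col=0b1000100, row AND col = 0b1000000 = 64; 64 != 68 -> empty
(134,87): row=0b10000110, col=0b1010111, row AND col = 0b110 = 6; 6 != 87 -> empty
(131,1): row=0b10000011, col=0b1, row AND col = 0b1 = 1; 1 == 1 -> filled
(8,2): row=0b1000, col=0b10, row AND col = 0b0 = 0; 0 != 2 -> empty
(165,2): row=0b10100101, col=0b10, row AND col = 0b0 = 0; 0 != 2 -> empty
(250,73): row=0b11111010, col=0b1001001, row AND col = 0b1001000 = 72; 72 != 73 -> empty
(85,12): row=0b1010101, col=0b1100, row AND col = 0b100 = 4; 4 != 12 -> empty
(83,72): row=0b1010011, col=0b1001000, row AND col = 0b1000000 = 64; 64 != 72 -> empty

Answer: no no yes no no no no no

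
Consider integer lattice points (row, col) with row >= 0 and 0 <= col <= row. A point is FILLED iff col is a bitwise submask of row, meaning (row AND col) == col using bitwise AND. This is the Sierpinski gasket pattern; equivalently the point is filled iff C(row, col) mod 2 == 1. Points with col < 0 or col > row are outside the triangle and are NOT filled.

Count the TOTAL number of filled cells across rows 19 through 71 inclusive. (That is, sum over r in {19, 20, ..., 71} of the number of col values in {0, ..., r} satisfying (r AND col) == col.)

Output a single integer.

Answer: 692

Derivation:
r19=10011 pc3: +8 =8
r20=10100 pc2: +4 =12
r21=10101 pc3: +8 =20
r22=10110 pc3: +8 =28
r23=10111 pc4: +16 =44
r24=11000 pc2: +4 =48
r25=11001 pc3: +8 =56
r26=11010 pc3: +8 =64
r27=11011 pc4: +16 =80
r28=11100 pc3: +8 =88
r29=11101 pc4: +16 =104
r30=11110 pc4: +16 =120
r31=11111 pc5: +32 =152
r32=100000 pc1: +2 =154
r33=100001 pc2: +4 =158
r34=100010 pc2: +4 =162
r35=100011 pc3: +8 =170
r36=100100 pc2: +4 =174
r37=100101 pc3: +8 =182
r38=100110 pc3: +8 =190
r39=100111 pc4: +16 =206
r40=101000 pc2: +4 =210
r41=101001 pc3: +8 =218
r42=101010 pc3: +8 =226
r43=101011 pc4: +16 =242
r44=101100 pc3: +8 =250
r45=101101 pc4: +16 =266
r46=101110 pc4: +16 =282
r47=101111 pc5: +32 =314
r48=110000 pc2: +4 =318
r49=110001 pc3: +8 =326
r50=110010 pc3: +8 =334
r51=110011 pc4: +16 =350
r52=110100 pc3: +8 =358
r53=110101 pc4: +16 =374
r54=110110 pc4: +16 =390
r55=110111 pc5: +32 =422
r56=111000 pc3: +8 =430
r57=111001 pc4: +16 =446
r58=111010 pc4: +16 =462
r59=111011 pc5: +32 =494
r60=111100 pc4: +16 =510
r61=111101 pc5: +32 =542
r62=111110 pc5: +32 =574
r63=111111 pc6: +64 =638
r64=1000000 pc1: +2 =640
r65=1000001 pc2: +4 =644
r66=1000010 pc2: +4 =648
r67=1000011 pc3: +8 =656
r68=1000100 pc2: +4 =660
r69=1000101 pc3: +8 =668
r70=1000110 pc3: +8 =676
r71=1000111 pc4: +16 =692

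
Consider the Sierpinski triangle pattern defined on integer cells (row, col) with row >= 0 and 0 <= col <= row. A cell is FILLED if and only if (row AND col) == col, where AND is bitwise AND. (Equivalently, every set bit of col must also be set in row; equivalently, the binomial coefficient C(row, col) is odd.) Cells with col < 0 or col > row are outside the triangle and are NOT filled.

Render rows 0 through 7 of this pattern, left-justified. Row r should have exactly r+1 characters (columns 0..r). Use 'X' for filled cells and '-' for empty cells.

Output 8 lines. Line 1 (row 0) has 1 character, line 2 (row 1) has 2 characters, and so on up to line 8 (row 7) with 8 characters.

Answer: X
XX
X-X
XXXX
X---X
XX--XX
X-X-X-X
XXXXXXXX

Derivation:
r0=0: X
r1=1: XX
r2=10: X-X
r3=11: XXXX
r4=100: X---X
r5=101: XX--XX
r6=110: X-X-X-X
r7=111: XXXXXXXX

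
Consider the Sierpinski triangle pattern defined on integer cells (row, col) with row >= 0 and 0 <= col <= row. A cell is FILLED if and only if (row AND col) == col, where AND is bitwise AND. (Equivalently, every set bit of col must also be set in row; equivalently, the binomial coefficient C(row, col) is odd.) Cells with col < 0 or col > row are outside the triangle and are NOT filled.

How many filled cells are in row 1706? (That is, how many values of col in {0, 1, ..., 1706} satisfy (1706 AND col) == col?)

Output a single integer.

Answer: 64

Derivation:
1706 in binary = 11010101010
popcount(1706) = number of 1-bits in 11010101010 = 6
A col c satisfies (1706 AND c) == c iff every set bit of c is also set in 1706; each of the 6 set bits of 1706 can independently be on or off in c.
count = 2^6 = 64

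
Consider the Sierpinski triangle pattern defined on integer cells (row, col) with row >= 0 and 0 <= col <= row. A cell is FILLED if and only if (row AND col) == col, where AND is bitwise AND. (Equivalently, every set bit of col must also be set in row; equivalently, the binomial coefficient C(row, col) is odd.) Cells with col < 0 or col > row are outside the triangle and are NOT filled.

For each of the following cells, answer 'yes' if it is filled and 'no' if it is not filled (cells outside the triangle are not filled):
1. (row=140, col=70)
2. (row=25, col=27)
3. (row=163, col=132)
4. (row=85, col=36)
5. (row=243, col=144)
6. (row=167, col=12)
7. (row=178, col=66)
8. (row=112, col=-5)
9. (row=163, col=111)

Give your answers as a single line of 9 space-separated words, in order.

(140,70): row=0b10001100, col=0b1000110, row AND col = 0b100 = 4; 4 != 70 -> empty
(25,27): col outside [0, 25] -> not filled
(163,132): row=0b10100011, col=0b10000100, row AND col = 0b10000000 = 128; 128 != 132 -> empty
(85,36): row=0b1010101, col=0b100100, row AND col = 0b100 = 4; 4 != 36 -> empty
(243,144): row=0b11110011, col=0b10010000, row AND col = 0b10010000 = 144; 144 == 144 -> filled
(167,12): row=0b10100111, col=0b1100, row AND col = 0b100 = 4; 4 != 12 -> empty
(178,66): row=0b10110010, col=0b1000010, row AND col = 0b10 = 2; 2 != 66 -> empty
(112,-5): col outside [0, 112] -> not filled
(163,111): row=0b10100011, col=0b1101111, row AND col = 0b100011 = 35; 35 != 111 -> empty

Answer: no no no no yes no no no no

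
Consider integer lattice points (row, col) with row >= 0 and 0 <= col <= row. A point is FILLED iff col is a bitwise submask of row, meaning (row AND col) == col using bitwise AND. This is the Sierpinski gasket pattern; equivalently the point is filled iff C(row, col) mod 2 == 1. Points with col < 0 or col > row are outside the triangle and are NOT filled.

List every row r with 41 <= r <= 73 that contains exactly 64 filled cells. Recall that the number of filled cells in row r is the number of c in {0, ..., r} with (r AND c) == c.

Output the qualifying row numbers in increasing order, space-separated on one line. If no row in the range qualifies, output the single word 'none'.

Row r has 2^popcount(r) filled cells, so we need popcount(r) = log2(64) = 6.
Scan r = 41..73 and keep those with exactly 6 one-bits:
r=41=101001 popcount=3 -> skip
r=42=101010 popcount=3 -> skip
r=43=101011 popcount=4 -> skip
r=44=101100 popcount=3 -> skip
r=45=101101 popcount=4 -> skip
r=46=101110 popcount=4 -> skip
r=47=101111 popcount=5 -> skip
r=48=110000 popcount=2 -> skip
r=49=110001 popcount=3 -> skip
r=50=110010 popcount=3 -> skip
r=51=110011 popcount=4 -> skip
r=52=110100 popcount=3 -> skip
r=53=110101 popcount=4 -> skip
r=54=110110 popcount=4 -> skip
r=55=110111 popcount=5 -> skip
r=56=111000 popcount=3 -> skip
r=57=111001 popcount=4 -> skip
r=58=111010 popcount=4 -> skip
r=59=111011 popcount=5 -> skip
r=60=111100 popcount=4 -> skip
r=61=111101 popcount=5 -> skip
r=62=111110 popcount=5 -> skip
r=63=111111 popcount=6 -> KEEP
r=64=1000000 popcount=1 -> skip
r=65=1000001 popcount=2 -> skip
r=66=1000010 popcount=2 -> skip
r=67=1000011 popcount=3 -> skip
r=68=1000100 popcount=2 -> skip
r=69=1000101 popcount=3 -> skip
r=70=1000110 popcount=3 -> skip
r=71=1000111 popcount=4 -> skip
r=72=1001000 popcount=2 -> skip
r=73=1001001 popcount=3 -> skip
Kept rows: 63

Answer: 63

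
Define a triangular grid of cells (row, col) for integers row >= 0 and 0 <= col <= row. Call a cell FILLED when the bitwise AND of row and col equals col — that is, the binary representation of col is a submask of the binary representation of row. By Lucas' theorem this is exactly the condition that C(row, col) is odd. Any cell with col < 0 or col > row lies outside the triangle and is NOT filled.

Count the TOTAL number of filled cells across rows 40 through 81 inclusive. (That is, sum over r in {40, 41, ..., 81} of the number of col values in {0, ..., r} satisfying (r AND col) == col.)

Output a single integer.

Answer: 606

Derivation:
r40=101000 pc2: +4 =4
r41=101001 pc3: +8 =12
r42=101010 pc3: +8 =20
r43=101011 pc4: +16 =36
r44=101100 pc3: +8 =44
r45=101101 pc4: +16 =60
r46=101110 pc4: +16 =76
r47=101111 pc5: +32 =108
r48=110000 pc2: +4 =112
r49=110001 pc3: +8 =120
r50=110010 pc3: +8 =128
r51=110011 pc4: +16 =144
r52=110100 pc3: +8 =152
r53=110101 pc4: +16 =168
r54=110110 pc4: +16 =184
r55=110111 pc5: +32 =216
r56=111000 pc3: +8 =224
r57=111001 pc4: +16 =240
r58=111010 pc4: +16 =256
r59=111011 pc5: +32 =288
r60=111100 pc4: +16 =304
r61=111101 pc5: +32 =336
r62=111110 pc5: +32 =368
r63=111111 pc6: +64 =432
r64=1000000 pc1: +2 =434
r65=1000001 pc2: +4 =438
r66=1000010 pc2: +4 =442
r67=1000011 pc3: +8 =450
r68=1000100 pc2: +4 =454
r69=1000101 pc3: +8 =462
r70=1000110 pc3: +8 =470
r71=1000111 pc4: +16 =486
r72=1001000 pc2: +4 =490
r73=1001001 pc3: +8 =498
r74=1001010 pc3: +8 =506
r75=1001011 pc4: +16 =522
r76=1001100 pc3: +8 =530
r77=1001101 pc4: +16 =546
r78=1001110 pc4: +16 =562
r79=1001111 pc5: +32 =594
r80=1010000 pc2: +4 =598
r81=1010001 pc3: +8 =606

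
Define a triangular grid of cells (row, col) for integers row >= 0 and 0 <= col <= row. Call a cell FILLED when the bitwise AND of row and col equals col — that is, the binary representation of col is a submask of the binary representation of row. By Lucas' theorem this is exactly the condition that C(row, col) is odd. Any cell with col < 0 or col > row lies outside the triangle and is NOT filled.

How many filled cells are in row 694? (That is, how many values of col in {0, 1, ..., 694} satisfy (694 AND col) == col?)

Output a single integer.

Answer: 64

Derivation:
694 in binary = 1010110110
popcount(694) = number of 1-bits in 1010110110 = 6
A col c satisfies (694 AND c) == c iff every set bit of c is also set in 694; each of the 6 set bits of 694 can independently be on or off in c.
count = 2^6 = 64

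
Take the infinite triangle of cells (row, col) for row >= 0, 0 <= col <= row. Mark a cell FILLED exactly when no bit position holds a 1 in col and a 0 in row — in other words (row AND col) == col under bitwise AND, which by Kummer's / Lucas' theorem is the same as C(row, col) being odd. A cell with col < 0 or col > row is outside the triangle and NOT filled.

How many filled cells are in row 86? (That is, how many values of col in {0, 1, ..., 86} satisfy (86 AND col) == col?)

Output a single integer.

Answer: 16

Derivation:
86 in binary = 1010110
popcount(86) = number of 1-bits in 1010110 = 4
A col c satisfies (86 AND c) == c iff every set bit of c is also set in 86; each of the 4 set bits of 86 can independently be on or off in c.
count = 2^4 = 16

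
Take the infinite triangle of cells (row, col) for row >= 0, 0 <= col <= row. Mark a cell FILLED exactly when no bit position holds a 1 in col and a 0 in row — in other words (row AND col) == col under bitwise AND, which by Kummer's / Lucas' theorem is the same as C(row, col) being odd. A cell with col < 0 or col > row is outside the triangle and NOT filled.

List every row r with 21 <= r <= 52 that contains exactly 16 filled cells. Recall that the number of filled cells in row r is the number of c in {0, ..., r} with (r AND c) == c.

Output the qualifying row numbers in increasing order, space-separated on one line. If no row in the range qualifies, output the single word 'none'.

Row r has 2^popcount(r) filled cells, so we need popcount(r) = log2(16) = 4.
Scan r = 21..52 and keep those with exactly 4 one-bits:
r=21=10101 popcount=3 -> skip
r=22=10110 popcount=3 -> skip
r=23=10111 popcount=4 -> KEEP
r=24=11000 popcount=2 -> skip
r=25=11001 popcount=3 -> skip
r=26=11010 popcount=3 -> skip
r=27=11011 popcount=4 -> KEEP
r=28=11100 popcount=3 -> skip
r=29=11101 popcount=4 -> KEEP
r=30=11110 popcount=4 -> KEEP
r=31=11111 popcount=5 -> skip
r=32=100000 popcount=1 -> skip
r=33=100001 popcount=2 -> skip
r=34=100010 popcount=2 -> skip
r=35=100011 popcount=3 -> skip
r=36=100100 popcount=2 -> skip
r=37=100101 popcount=3 -> skip
r=38=100110 popcount=3 -> skip
r=39=100111 popcount=4 -> KEEP
r=40=101000 popcount=2 -> skip
r=41=101001 popcount=3 -> skip
r=42=101010 popcount=3 -> skip
r=43=101011 popcount=4 -> KEEP
r=44=101100 popcount=3 -> skip
r=45=101101 popcount=4 -> KEEP
r=46=101110 popcount=4 -> KEEP
r=47=101111 popcount=5 -> skip
r=48=110000 popcount=2 -> skip
r=49=110001 popcount=3 -> skip
r=50=110010 popcount=3 -> skip
r=51=110011 popcount=4 -> KEEP
r=52=110100 popcount=3 -> skip
Kept rows: 23 27 29 30 39 43 45 46 51

Answer: 23 27 29 30 39 43 45 46 51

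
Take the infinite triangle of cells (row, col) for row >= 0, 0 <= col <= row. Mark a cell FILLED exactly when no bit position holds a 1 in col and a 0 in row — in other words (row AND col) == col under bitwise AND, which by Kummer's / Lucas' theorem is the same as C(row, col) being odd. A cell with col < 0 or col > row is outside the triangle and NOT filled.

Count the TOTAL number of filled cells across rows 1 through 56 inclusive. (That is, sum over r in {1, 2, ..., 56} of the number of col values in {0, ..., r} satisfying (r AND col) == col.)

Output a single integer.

Answer: 520

Derivation:
r1=1 pc1: +2 =2
r2=10 pc1: +2 =4
r3=11 pc2: +4 =8
r4=100 pc1: +2 =10
r5=101 pc2: +4 =14
r6=110 pc2: +4 =18
r7=111 pc3: +8 =26
r8=1000 pc1: +2 =28
r9=1001 pc2: +4 =32
r10=1010 pc2: +4 =36
r11=1011 pc3: +8 =44
r12=1100 pc2: +4 =48
r13=1101 pc3: +8 =56
r14=1110 pc3: +8 =64
r15=1111 pc4: +16 =80
r16=10000 pc1: +2 =82
r17=10001 pc2: +4 =86
r18=10010 pc2: +4 =90
r19=10011 pc3: +8 =98
r20=10100 pc2: +4 =102
r21=10101 pc3: +8 =110
r22=10110 pc3: +8 =118
r23=10111 pc4: +16 =134
r24=11000 pc2: +4 =138
r25=11001 pc3: +8 =146
r26=11010 pc3: +8 =154
r27=11011 pc4: +16 =170
r28=11100 pc3: +8 =178
r29=11101 pc4: +16 =194
r30=11110 pc4: +16 =210
r31=11111 pc5: +32 =242
r32=100000 pc1: +2 =244
r33=100001 pc2: +4 =248
r34=100010 pc2: +4 =252
r35=100011 pc3: +8 =260
r36=100100 pc2: +4 =264
r37=100101 pc3: +8 =272
r38=100110 pc3: +8 =280
r39=100111 pc4: +16 =296
r40=101000 pc2: +4 =300
r41=101001 pc3: +8 =308
r42=101010 pc3: +8 =316
r43=101011 pc4: +16 =332
r44=101100 pc3: +8 =340
r45=101101 pc4: +16 =356
r46=101110 pc4: +16 =372
r47=101111 pc5: +32 =404
r48=110000 pc2: +4 =408
r49=110001 pc3: +8 =416
r50=110010 pc3: +8 =424
r51=110011 pc4: +16 =440
r52=110100 pc3: +8 =448
r53=110101 pc4: +16 =464
r54=110110 pc4: +16 =480
r55=110111 pc5: +32 =512
r56=111000 pc3: +8 =520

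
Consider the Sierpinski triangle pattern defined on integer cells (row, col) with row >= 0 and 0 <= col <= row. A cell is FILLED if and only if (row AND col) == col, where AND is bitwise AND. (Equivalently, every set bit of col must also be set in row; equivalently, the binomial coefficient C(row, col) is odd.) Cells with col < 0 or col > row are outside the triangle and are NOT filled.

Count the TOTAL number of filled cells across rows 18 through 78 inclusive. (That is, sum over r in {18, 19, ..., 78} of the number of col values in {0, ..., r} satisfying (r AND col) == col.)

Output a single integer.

Answer: 772

Derivation:
r18=10010 pc2: +4 =4
r19=10011 pc3: +8 =12
r20=10100 pc2: +4 =16
r21=10101 pc3: +8 =24
r22=10110 pc3: +8 =32
r23=10111 pc4: +16 =48
r24=11000 pc2: +4 =52
r25=11001 pc3: +8 =60
r26=11010 pc3: +8 =68
r27=11011 pc4: +16 =84
r28=11100 pc3: +8 =92
r29=11101 pc4: +16 =108
r30=11110 pc4: +16 =124
r31=11111 pc5: +32 =156
r32=100000 pc1: +2 =158
r33=100001 pc2: +4 =162
r34=100010 pc2: +4 =166
r35=100011 pc3: +8 =174
r36=100100 pc2: +4 =178
r37=100101 pc3: +8 =186
r38=100110 pc3: +8 =194
r39=100111 pc4: +16 =210
r40=101000 pc2: +4 =214
r41=101001 pc3: +8 =222
r42=101010 pc3: +8 =230
r43=101011 pc4: +16 =246
r44=101100 pc3: +8 =254
r45=101101 pc4: +16 =270
r46=101110 pc4: +16 =286
r47=101111 pc5: +32 =318
r48=110000 pc2: +4 =322
r49=110001 pc3: +8 =330
r50=110010 pc3: +8 =338
r51=110011 pc4: +16 =354
r52=110100 pc3: +8 =362
r53=110101 pc4: +16 =378
r54=110110 pc4: +16 =394
r55=110111 pc5: +32 =426
r56=111000 pc3: +8 =434
r57=111001 pc4: +16 =450
r58=111010 pc4: +16 =466
r59=111011 pc5: +32 =498
r60=111100 pc4: +16 =514
r61=111101 pc5: +32 =546
r62=111110 pc5: +32 =578
r63=111111 pc6: +64 =642
r64=1000000 pc1: +2 =644
r65=1000001 pc2: +4 =648
r66=1000010 pc2: +4 =652
r67=1000011 pc3: +8 =660
r68=1000100 pc2: +4 =664
r69=1000101 pc3: +8 =672
r70=1000110 pc3: +8 =680
r71=1000111 pc4: +16 =696
r72=1001000 pc2: +4 =700
r73=1001001 pc3: +8 =708
r74=1001010 pc3: +8 =716
r75=1001011 pc4: +16 =732
r76=1001100 pc3: +8 =740
r77=1001101 pc4: +16 =756
r78=1001110 pc4: +16 =772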